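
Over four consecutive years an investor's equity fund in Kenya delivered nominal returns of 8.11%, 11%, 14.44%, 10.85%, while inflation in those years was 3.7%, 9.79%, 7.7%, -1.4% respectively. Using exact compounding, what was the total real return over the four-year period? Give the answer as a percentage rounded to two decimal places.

Nominal growth factor = 1.0811 × 1.1100 × 1.1444 × 1.1085 = 1.522308
Price-level growth factor = 1.0370 × 1.0979 × 1.0770 × 0.9860 = 1.209022
Real growth factor = 1.522308 / 1.209022 = 1.259123
Total real return = 1.259123 − 1 → 25.91%.

25.91%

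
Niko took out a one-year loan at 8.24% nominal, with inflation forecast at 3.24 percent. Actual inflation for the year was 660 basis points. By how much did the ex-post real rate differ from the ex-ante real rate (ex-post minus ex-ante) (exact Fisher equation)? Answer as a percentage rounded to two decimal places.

Ex-ante: (1 + 0.0824)/(1 + 0.0324) − 1 = 4.8431%
Ex-post: (1 + 0.0824)/(1 + 0.0660) − 1 = 1.5385%
Difference (ex-post − ex-ante) = -3.3046% → -3.30%.

-3.30%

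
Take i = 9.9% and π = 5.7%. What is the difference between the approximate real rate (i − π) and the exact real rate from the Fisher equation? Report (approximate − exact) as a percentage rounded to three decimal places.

Approximate: r ≈ 9.900% − 5.700% = 4.2000%
Exact: (1 + 0.0990)/(1 + 0.0570) − 1 = 3.97351%
Error = 4.2000% − 3.97351% = 0.22649% → 0.226%.

0.226%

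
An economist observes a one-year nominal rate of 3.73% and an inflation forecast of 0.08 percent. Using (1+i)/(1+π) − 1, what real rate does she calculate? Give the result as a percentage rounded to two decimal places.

By the Fisher relation, 1 + r = (1 + i)/(1 + π).
1 + r = 1.03730 / 1.00080 = 1.036471
r = 1.036471 − 1 = 3.6471%, i.e. 3.65%.

3.65%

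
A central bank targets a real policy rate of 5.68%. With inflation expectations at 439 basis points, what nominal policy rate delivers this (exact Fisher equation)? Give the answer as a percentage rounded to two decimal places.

(1 + i) = (1 + r)(1 + π) = 1.05680 × 1.04390 = 1.10319352
i = 1.10319352 − 1, so the required nominal rate is 10.32%.

10.32%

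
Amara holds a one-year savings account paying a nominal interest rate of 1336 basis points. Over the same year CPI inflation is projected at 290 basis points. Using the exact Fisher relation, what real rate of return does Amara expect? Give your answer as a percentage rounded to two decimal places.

10.17%

1 + r = 1.13360 / 1.02900 = 1.101652
r = 1.101652 − 1 = 10.1652%, i.e. 10.17%.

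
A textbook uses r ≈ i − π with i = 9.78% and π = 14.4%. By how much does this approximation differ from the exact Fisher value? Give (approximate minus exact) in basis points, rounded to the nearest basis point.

-58 basis points

Approximate: r ≈ 9.780% − 14.400% = -4.6200%
Exact: (1 + 0.0978)/(1 + 0.1440) − 1 = -4.0385%
Error = -4.6200% − (-4.0385%) = -0.5815% → -58 basis points.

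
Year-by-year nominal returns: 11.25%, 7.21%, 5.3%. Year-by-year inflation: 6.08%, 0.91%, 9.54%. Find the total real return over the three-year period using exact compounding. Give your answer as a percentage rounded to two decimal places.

7.11%

Compound the nominal returns: 1.1125 × 1.0721 × 1.0530 = 1.255925.
Compound inflation: 1.0608 × 1.0091 × 1.0954 = 1.172575.
Deflate: 1.255925 / 1.172575 = 1.071083.
Total real return = 1.071083 − 1 → 7.11%.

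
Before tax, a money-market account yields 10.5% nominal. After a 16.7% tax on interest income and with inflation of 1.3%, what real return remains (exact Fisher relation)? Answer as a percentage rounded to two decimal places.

7.35%

After-tax nominal return = 10.5% × (1 − 0.167) = 8.7465%.
1 + r = 1.087465 / 1.01300 = 1.073509
After-tax real rate = 1.073509 − 1 → 7.35%.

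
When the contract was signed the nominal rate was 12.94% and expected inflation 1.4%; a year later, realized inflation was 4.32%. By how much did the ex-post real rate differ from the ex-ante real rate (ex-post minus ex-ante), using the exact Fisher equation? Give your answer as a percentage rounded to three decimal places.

-3.118%

Ex-ante: (1 + 0.1294)/(1 + 0.0140) − 1 = 11.3807%
Ex-post: (1 + 0.1294)/(1 + 0.0432) − 1 = 8.2630%
Difference (ex-post − ex-ante) = -3.1176% → -3.118%.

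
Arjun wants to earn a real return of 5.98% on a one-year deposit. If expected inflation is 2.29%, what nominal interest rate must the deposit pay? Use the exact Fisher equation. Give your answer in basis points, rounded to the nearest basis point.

841 basis points

(1 + i) = (1 + r)(1 + π) = 1.05980 × 1.02290 = 1.08406942
i = 1.08406942 − 1, so the required nominal rate is 841 basis points.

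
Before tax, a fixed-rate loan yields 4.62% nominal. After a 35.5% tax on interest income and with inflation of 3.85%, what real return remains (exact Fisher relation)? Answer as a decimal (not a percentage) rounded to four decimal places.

-0.0084

After-tax nominal return = 4.62% × (1 − 0.355) = 2.9799%.
1 + r = 1.029799 / 1.03850 = 0.991622
After-tax real rate = 0.991622 − 1 → -0.0084.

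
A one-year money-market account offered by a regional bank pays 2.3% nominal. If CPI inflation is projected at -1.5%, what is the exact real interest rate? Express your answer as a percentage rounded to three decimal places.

By the Fisher identity, 1 + r = (1 + i)/(1 + π).
1 + r = 1.02300 / 0.98500 = 1.038579
r = 1.038579 − 1 = 3.8579%, i.e. 3.858%.

3.858%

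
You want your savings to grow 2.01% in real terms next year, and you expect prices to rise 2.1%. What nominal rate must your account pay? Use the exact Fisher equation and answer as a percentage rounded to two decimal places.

(1 + i) = (1 + r)(1 + π) = 1.02010 × 1.02100 = 1.0415221
i = 1.0415221 − 1, so the required nominal rate is 4.15%.

4.15%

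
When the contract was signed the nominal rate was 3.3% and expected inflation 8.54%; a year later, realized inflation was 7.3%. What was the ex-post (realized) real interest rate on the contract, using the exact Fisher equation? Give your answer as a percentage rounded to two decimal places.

Ex-post: (1 + 0.0330)/(1 + 0.0730) − 1 = -3.7279%
So the realized real rate is -3.73%.

-3.73%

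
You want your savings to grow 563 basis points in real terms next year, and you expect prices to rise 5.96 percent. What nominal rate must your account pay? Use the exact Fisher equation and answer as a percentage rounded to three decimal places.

11.926%

(1 + i) = (1 + r)(1 + π) = 1.05630 × 1.05960 = 1.11925548
i = 1.11925548 − 1, so the required nominal rate is 11.926%.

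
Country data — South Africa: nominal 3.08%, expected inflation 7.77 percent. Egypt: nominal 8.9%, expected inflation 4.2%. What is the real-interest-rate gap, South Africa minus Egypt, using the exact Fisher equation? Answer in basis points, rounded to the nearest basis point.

South Africa: (1 + 0.0308)/(1 + 0.0777) − 1 = -4.3519%
Egypt: (1 + 0.0890)/(1 + 0.0420) − 1 = 4.5106%
Differential = -4.3519% − 4.5106% = -8.8624% → -886 basis points.

-886 basis points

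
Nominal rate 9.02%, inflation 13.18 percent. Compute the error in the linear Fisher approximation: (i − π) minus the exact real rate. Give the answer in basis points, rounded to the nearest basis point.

Approximate: r ≈ 9.020% − 13.180% = -4.1600%
Exact: (1 + 0.0902)/(1 + 0.1318) − 1 = -3.6756%
Error = -4.1600% − (-3.6756%) = -0.4844% → -48 basis points.

-48 basis points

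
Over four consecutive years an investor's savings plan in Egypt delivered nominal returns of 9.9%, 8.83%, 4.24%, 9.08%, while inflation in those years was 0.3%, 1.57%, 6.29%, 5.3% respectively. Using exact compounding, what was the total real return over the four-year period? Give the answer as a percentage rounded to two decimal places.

19.27%

Nominal growth factor = 1.0990 × 1.0883 × 1.0424 × 1.0908 = 1.359959
Price-level growth factor = 1.0030 × 1.0157 × 1.0629 × 1.0530 = 1.140216
Real growth factor = 1.359959 / 1.140216 = 1.192721
Total real return = 1.192721 − 1 → 19.27%.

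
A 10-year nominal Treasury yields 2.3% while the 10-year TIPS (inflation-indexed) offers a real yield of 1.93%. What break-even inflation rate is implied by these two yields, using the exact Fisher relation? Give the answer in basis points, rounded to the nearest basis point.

36 basis points

(1 + π) = (1 + i)/(1 + r) = 1.02300 / 1.01930 = 1.003630
Break-even inflation = 1.003630 − 1 → 36 basis points.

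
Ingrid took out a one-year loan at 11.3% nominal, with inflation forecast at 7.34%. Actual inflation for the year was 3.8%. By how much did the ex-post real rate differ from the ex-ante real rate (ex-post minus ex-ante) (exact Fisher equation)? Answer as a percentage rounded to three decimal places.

Ex-ante: (1 + 0.1130)/(1 + 0.0734) − 1 = 3.6892%
Ex-post: (1 + 0.1130)/(1 + 0.0380) − 1 = 7.2254%
Difference (ex-post − ex-ante) = 3.5362% → 3.536%.

3.536%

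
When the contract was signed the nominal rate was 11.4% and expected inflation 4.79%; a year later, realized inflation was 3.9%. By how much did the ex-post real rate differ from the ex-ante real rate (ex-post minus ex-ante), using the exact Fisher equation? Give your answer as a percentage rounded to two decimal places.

Ex-ante: (1 + 0.1140)/(1 + 0.0479) − 1 = 6.3079%
Ex-post: (1 + 0.1140)/(1 + 0.0390) − 1 = 7.2185%
Difference (ex-post − ex-ante) = 0.9106% → 0.91%.

0.91%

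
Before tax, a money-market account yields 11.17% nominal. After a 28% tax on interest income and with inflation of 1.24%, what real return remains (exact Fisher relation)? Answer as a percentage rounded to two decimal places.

After-tax nominal return = 11.17% × (1 − 0.28) = 8.0424%.
1 + r = 1.080424 / 1.01240 = 1.067191
After-tax real rate = 1.067191 − 1 → 6.72%.

6.72%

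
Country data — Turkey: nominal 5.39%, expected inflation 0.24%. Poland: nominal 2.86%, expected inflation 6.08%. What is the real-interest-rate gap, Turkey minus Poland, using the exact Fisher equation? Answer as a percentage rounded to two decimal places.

Turkey: (1 + 0.0539)/(1 + 0.0024) − 1 = 5.1377%
Poland: (1 + 0.0286)/(1 + 0.0608) − 1 = -3.0354%
Differential = 5.1377% − (-3.0354%) = 8.1731% → 8.17%.

8.17%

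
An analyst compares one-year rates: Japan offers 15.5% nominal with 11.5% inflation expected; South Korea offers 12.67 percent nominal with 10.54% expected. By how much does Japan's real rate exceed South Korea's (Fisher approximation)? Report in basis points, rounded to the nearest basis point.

Japan: 15.5% − 11.5% = 4.000%
South Korea: 12.67% − 10.54% = 2.130%
Differential = 1.870% → 187 basis points.

187 basis points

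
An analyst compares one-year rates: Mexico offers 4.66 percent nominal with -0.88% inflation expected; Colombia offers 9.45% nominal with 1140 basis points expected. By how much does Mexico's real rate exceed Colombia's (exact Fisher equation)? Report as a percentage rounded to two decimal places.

Mexico: (1 + 0.0466)/(1 − 0.0088) − 1 = 5.5892%
Colombia: (1 + 0.0945)/(1 + 0.1140) − 1 = -1.7504%
Differential = 5.5892% − (-1.7504%) = 7.3396% → 7.34%.

7.34%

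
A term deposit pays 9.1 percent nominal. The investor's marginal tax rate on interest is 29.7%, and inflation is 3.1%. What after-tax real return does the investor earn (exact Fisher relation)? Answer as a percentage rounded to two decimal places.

After-tax nominal return = 9.1% × (1 − 0.297) = 6.3973%.
1 + r = 1.063973 / 1.03100 = 1.031982
After-tax real rate = 1.031982 − 1 → 3.20%.

3.20%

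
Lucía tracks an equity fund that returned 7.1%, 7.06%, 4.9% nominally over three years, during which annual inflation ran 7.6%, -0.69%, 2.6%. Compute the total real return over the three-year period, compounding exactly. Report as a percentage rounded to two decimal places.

Nominal growth factor = 1.0710 × 1.0706 × 1.0490 = 1.202797
Price-level growth factor = 1.0760 × 0.9931 × 1.0260 = 1.096359
Real growth factor = 1.202797 / 1.096359 = 1.097083
Total real return = 1.097083 − 1 → 9.71%.

9.71%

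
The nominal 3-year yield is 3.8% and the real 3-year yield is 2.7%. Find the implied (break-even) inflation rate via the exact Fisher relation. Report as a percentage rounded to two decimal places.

1.07%

(1 + π) = (1 + i)/(1 + r) = 1.03800 / 1.02700 = 1.010711
Break-even inflation = 1.010711 − 1 → 1.07%.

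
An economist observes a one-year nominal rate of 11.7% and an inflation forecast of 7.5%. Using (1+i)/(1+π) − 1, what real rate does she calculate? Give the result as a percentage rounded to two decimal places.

3.91%

By the Fisher relation, 1 + r = (1 + i)/(1 + π).
1 + r = 1.11700 / 1.07500 = 1.039070
r = 1.039070 − 1 = 3.9070%, i.e. 3.91%.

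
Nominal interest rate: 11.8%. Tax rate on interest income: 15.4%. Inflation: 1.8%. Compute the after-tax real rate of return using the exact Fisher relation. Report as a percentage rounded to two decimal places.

After-tax nominal return = 11.8% × (1 − 0.154) = 9.9828%.
1 + r = 1.099828 / 1.01800 = 1.080381
After-tax real rate = 1.080381 − 1 → 8.04%.

8.04%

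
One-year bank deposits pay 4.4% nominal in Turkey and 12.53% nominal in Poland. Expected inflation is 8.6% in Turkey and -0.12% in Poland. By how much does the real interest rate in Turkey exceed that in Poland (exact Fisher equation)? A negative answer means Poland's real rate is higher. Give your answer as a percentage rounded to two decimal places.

-16.53%

Turkey: (1 + 0.0440)/(1 + 0.0860) − 1 = -3.8674%
Poland: (1 + 0.1253)/(1 − 0.0012) − 1 = 12.6652%
Differential = -3.8674% − 12.6652% = -16.5326% → -16.53%.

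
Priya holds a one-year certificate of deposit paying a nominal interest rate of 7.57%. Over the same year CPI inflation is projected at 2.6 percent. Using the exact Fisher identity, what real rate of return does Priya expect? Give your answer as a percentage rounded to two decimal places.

4.84%

1 + r = 1.07570 / 1.02600 = 1.048441
r = 1.048441 − 1 = 4.8441%, i.e. 4.84%.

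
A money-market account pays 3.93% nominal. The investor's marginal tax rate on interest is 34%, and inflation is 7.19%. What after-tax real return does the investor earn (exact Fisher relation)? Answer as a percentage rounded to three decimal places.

-4.288%

After-tax nominal return = 3.93% × (1 − 0.34) = 2.5938%.
1 + r = 1.025938 / 1.07190 = 0.957121
After-tax real rate = 0.957121 − 1 → -4.288%.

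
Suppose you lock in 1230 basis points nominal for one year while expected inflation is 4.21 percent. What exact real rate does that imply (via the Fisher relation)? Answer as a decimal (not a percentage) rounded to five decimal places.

0.07763

By the Fisher relation, 1 + r = (1 + i)/(1 + π).
1 + r = 1.12300 / 1.04210 = 1.077632
r = 1.077632 − 1 = 7.7632%, i.e. 0.07763.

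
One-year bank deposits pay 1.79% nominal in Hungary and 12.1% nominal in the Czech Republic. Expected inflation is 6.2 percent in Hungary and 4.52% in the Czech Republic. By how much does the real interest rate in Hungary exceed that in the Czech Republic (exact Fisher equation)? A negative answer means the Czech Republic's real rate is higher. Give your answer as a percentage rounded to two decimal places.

-11.40%

Hungary: (1 + 0.0179)/(1 + 0.0620) − 1 = -4.1525%
The Czech Republic: (1 + 0.1210)/(1 + 0.0452) − 1 = 7.2522%
Differential = -4.1525% − 7.2522% = -11.4047% → -11.40%.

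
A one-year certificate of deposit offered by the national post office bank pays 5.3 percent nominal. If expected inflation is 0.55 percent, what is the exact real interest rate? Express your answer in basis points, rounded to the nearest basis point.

By the Fisher identity, 1 + r = (1 + i)/(1 + π).
1 + r = 1.05300 / 1.00550 = 1.047240
r = 1.047240 − 1 = 4.7240%, i.e. 472 basis points.

472 basis points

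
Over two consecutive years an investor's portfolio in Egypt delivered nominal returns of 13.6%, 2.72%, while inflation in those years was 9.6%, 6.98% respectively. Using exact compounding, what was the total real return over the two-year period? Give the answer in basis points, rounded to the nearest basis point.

-48 basis points

Compound the nominal returns: 1.1360 × 1.0272 = 1.166899.
Compound inflation: 1.0960 × 1.0698 = 1.172501.
Deflate: 1.166899 / 1.172501 = 0.995223.
Total real return = 0.995223 − 1 → -48 basis points.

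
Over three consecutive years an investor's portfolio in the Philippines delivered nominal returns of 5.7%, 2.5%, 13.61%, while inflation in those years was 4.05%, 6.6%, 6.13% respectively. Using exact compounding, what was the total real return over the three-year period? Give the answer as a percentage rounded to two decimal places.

Nominal growth factor = 1.0570 × 1.0250 × 1.1361 = 1.230879
Price-level growth factor = 1.0405 × 1.0660 × 1.0613 = 1.177165
Real growth factor = 1.230879 / 1.177165 = 1.045630
Total real return = 1.045630 − 1 → 4.56%.

4.56%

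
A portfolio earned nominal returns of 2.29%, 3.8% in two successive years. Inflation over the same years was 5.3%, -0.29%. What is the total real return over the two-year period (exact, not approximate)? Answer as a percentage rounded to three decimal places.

1.126%

Nominal growth factor = 1.0229 × 1.0380 = 1.061770
Price-level growth factor = 1.0530 × 0.9971 = 1.049946
Real growth factor = 1.061770 / 1.049946 = 1.011261
Total real return = 1.011261 − 1 → 1.126%.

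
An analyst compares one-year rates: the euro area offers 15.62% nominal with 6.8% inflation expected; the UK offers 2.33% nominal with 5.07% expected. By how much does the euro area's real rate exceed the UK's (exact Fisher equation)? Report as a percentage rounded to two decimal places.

The euro area: (1 + 0.1562)/(1 + 0.0680) − 1 = 8.2584%
The UK: (1 + 0.0233)/(1 + 0.0507) − 1 = -2.6078%
Differential = 8.2584% − (-2.6078%) = 10.8662% → 10.87%.

10.87%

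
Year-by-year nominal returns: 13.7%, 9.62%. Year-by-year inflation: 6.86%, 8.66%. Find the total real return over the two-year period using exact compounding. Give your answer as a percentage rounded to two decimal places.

Nominal growth factor = 1.1370 × 1.0962 = 1.246379
Price-level growth factor = 1.0686 × 1.0866 = 1.161141
Real growth factor = 1.246379 / 1.161141 = 1.073409
Total real return = 1.073409 − 1 → 7.34%.

7.34%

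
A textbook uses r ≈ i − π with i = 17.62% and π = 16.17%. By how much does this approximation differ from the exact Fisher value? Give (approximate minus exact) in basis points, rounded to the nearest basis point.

Approximate: r ≈ 17.620% − 16.170% = 1.4500%
Exact: (1 + 0.1762)/(1 + 0.1617) − 1 = 1.2482%
Error = 1.4500% − 1.2482% = 0.2018% → 20 basis points.

20 basis points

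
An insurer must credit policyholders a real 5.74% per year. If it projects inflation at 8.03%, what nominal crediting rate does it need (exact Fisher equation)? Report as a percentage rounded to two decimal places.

(1 + i) = (1 + r)(1 + π) = 1.05740 × 1.08030 = 1.14230922
i = 1.14230922 − 1, so the required nominal rate is 14.23%.

14.23%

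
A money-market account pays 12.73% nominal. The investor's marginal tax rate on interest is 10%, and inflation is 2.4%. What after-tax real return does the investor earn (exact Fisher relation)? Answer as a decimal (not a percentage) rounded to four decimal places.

After-tax nominal return = 12.73% × (1 − 0.1) = 11.4570%.
1 + r = 1.11457 / 1.02400 = 1.088447
After-tax real rate = 1.088447 − 1 → 0.0884.

0.0884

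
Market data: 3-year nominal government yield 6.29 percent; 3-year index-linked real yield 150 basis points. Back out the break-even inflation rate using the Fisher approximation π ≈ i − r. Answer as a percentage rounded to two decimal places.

4.79%

π ≈ i − r = 6.29% − 1.5% → 4.79%.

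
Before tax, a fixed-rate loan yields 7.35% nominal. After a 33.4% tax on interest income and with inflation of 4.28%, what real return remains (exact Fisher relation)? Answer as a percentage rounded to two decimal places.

0.59%

After-tax nominal return = 7.35% × (1 − 0.334) = 4.8951%.
1 + r = 1.048951 / 1.04280 = 1.005899
After-tax real rate = 1.005899 − 1 → 0.59%.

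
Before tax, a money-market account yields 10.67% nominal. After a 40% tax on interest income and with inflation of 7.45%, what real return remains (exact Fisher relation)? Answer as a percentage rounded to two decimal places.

-0.98%

After-tax nominal return = 10.67% × (1 − 0.4) = 6.4020%.
1 + r = 1.06402 / 1.07450 = 0.990247
After-tax real rate = 0.990247 − 1 → -0.98%.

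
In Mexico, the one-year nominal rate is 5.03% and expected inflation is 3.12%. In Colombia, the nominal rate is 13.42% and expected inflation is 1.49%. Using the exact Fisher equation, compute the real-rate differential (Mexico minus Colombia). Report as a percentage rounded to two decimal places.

Mexico: (1 + 0.0503)/(1 + 0.0312) − 1 = 1.8522%
Colombia: (1 + 0.1342)/(1 + 0.0149) − 1 = 11.7549%
Differential = 1.8522% − 11.7549% = -9.9026% → -9.90%.

-9.90%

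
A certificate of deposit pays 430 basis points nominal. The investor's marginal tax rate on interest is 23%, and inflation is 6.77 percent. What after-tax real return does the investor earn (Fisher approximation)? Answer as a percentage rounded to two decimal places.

-3.46%

After-tax nominal return = 4.3% × (1 − 0.23) = 3.3110%.
r ≈ 3.3110% − 6.77% → -3.46%.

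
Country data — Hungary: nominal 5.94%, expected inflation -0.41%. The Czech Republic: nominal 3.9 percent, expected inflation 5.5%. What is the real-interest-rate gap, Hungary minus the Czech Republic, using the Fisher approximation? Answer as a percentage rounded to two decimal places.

7.95%

Hungary: 5.94% − (-0.41%) = 6.350%
The Czech Republic: 3.9% − 5.5% = -1.600%
Differential = 7.950% → 7.95%.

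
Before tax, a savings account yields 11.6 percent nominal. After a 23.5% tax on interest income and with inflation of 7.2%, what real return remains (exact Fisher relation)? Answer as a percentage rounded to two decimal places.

1.56%

After-tax nominal return = 11.6% × (1 − 0.235) = 8.8740%.
1 + r = 1.08874 / 1.07200 = 1.015616
After-tax real rate = 1.015616 − 1 → 1.56%.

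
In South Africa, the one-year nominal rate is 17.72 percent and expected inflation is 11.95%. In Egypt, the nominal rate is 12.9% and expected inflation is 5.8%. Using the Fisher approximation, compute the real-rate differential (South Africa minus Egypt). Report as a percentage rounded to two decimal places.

-1.33%

South Africa: 17.72% − 11.95% = 5.770%
Egypt: 12.9% − 5.8% = 7.100%
Differential = -1.330% → -1.33%.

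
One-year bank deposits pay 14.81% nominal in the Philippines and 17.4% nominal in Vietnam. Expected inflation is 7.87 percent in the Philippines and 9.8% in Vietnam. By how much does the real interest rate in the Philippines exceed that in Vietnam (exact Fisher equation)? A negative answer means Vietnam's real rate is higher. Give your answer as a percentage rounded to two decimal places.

-0.49%

The Philippines: (1 + 0.1481)/(1 + 0.0787) − 1 = 6.4337%
Vietnam: (1 + 0.1740)/(1 + 0.0980) − 1 = 6.9217%
Differential = 6.4337% − 6.9217% = -0.4880% → -0.49%.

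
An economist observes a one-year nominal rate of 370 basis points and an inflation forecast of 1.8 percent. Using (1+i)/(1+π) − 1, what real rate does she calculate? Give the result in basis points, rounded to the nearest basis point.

187 basis points

By the Fisher relation, 1 + r = (1 + i)/(1 + π).
1 + r = 1.03700 / 1.01800 = 1.018664
r = 1.018664 − 1 = 1.8664%, i.e. 187 basis points.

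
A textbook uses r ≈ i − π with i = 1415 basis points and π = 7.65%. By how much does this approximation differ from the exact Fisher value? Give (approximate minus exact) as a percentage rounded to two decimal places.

0.46%

Approximate: r ≈ 14.150% − 7.650% = 6.5000%
Exact: (1 + 0.1415)/(1 + 0.0765) − 1 = 6.0381%
Error = 6.5000% − 6.0381% = 0.4619% → 0.46%.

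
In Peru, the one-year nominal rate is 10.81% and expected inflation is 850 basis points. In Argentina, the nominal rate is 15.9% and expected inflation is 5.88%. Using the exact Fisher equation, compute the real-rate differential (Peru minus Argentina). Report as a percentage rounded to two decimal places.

-7.33%

Peru: (1 + 0.1081)/(1 + 0.0850) − 1 = 2.1290%
Argentina: (1 + 0.1590)/(1 + 0.0588) − 1 = 9.4635%
Differential = 2.1290% − 9.4635% = -7.3345% → -7.33%.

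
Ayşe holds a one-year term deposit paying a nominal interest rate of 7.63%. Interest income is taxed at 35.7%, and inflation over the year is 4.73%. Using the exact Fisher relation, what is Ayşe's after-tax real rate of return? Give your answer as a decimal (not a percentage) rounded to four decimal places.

After-tax nominal return = 7.63% × (1 − 0.357) = 4.90609%.
1 + r = 1.0490609 / 1.04730 = 1.001681
After-tax real rate = 1.001681 − 1 → 0.0017.

0.0017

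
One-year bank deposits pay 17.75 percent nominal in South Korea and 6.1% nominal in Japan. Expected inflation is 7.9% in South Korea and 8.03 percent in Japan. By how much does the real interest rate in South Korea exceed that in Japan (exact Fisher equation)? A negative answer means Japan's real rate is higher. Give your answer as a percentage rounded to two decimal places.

South Korea: (1 + 0.1775)/(1 + 0.0790) − 1 = 9.1288%
Japan: (1 + 0.0610)/(1 + 0.0803) − 1 = -1.7865%
Differential = 9.1288% − (-1.7865%) = 10.9154% → 10.92%.

10.92%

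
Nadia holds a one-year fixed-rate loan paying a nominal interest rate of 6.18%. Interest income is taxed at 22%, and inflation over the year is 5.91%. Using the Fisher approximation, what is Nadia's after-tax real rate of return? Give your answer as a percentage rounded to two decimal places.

After-tax nominal return = 6.18% × (1 − 0.22) = 4.8204%.
r ≈ 4.8204% − 5.91% → -1.09%.

-1.09%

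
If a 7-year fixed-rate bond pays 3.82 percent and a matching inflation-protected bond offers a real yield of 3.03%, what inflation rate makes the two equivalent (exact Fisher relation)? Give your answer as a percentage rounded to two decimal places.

(1 + π) = (1 + i)/(1 + r) = 1.03820 / 1.03030 = 1.007668
Break-even inflation = 1.007668 − 1 → 0.77%.

0.77%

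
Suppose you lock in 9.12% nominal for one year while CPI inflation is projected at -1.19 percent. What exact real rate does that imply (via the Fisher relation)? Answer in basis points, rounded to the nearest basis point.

1043 basis points

By the Fisher relation, 1 + r = (1 + i)/(1 + π).
1 + r = 1.09120 / 0.98810 = 1.104342
r = 1.104342 − 1 = 10.4342%, i.e. 1043 basis points.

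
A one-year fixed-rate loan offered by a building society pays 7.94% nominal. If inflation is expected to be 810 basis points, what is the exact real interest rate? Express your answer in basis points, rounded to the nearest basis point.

1 + r = 1.07940 / 1.08100 = 0.998520
r = 0.998520 − 1 = -0.1480%, i.e. -15 basis points.

-15 basis points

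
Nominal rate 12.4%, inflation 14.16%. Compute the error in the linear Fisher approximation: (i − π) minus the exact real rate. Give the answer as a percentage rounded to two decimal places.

Approximate: r ≈ 12.400% − 14.160% = -1.7600%
Exact: (1 + 0.1240)/(1 + 0.1416) − 1 = -1.5417%
Error = -1.7600% − (-1.5417%) = -0.2183% → -0.22%.

-0.22%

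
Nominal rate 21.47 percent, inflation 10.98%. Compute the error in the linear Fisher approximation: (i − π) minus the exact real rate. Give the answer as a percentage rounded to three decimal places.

Approximate: r ≈ 21.470% − 10.980% = 10.4900%
Exact: (1 + 0.2147)/(1 + 0.1098) − 1 = 9.4522%
Error = 10.4900% − 9.4522% = 1.0378% → 1.038%.

1.038%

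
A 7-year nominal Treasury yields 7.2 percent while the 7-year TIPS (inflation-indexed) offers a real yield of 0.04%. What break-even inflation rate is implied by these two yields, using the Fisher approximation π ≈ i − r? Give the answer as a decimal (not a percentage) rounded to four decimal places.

π ≈ i − r = 7.2% − 0.04% → 0.0716.

0.0716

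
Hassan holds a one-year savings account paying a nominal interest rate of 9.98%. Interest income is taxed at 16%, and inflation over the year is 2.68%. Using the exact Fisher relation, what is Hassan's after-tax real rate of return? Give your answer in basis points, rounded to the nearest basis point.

555 basis points

After-tax nominal return = 9.98% × (1 − 0.16) = 8.3832%.
1 + r = 1.083832 / 1.02680 = 1.055543
After-tax real rate = 1.055543 − 1 → 555 basis points.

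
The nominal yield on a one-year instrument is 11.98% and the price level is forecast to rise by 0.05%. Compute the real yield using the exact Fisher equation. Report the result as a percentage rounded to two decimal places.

11.92%

1 + r = 1.11980 / 1.00050 = 1.119240
r = 1.119240 − 1 = 11.9240%, i.e. 11.92%.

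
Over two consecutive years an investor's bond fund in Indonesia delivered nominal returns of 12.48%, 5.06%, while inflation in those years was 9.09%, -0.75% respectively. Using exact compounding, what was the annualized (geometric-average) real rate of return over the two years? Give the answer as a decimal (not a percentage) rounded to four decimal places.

Nominal growth factor = 1.1248 × 1.0506 = 1.18171488
Price-level growth factor = 1.0909 × 0.9925 = 1.08271825
Real growth factor = 1.18171488 / 1.08271825 = 1.09143342
Annualized real rate = 1.09143342^(1/2) − 1 = 4.4717% → 0.0447.

0.0447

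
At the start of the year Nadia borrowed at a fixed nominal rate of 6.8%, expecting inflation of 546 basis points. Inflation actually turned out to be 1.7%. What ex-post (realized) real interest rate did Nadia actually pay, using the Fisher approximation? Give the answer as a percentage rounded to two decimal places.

Ex-post: 6.8% − 1.7% = 5.100%
So the realized real rate is 5.10%.

5.10%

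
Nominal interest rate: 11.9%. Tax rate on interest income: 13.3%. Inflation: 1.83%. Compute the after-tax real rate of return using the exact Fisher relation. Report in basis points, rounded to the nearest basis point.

833 basis points

After-tax nominal return = 11.9% × (1 − 0.133) = 10.3173%.
1 + r = 1.103173 / 1.01830 = 1.083348
After-tax real rate = 1.083348 − 1 → 833 basis points.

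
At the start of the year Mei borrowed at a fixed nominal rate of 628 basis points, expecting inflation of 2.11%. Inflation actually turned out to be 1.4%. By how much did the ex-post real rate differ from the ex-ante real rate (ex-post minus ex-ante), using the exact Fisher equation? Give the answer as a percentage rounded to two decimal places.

0.73%

Ex-ante: (1 + 0.0628)/(1 + 0.0211) − 1 = 4.0838%
Ex-post: (1 + 0.0628)/(1 + 0.0140) − 1 = 4.8126%
Difference (ex-post − ex-ante) = 0.7288% → 0.73%.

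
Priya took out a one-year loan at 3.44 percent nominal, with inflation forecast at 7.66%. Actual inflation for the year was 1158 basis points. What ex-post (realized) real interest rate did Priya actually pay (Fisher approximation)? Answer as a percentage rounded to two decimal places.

-8.14%

Ex-post: 3.44% − 11.58% = -8.140%
So the realized real rate is -8.14%.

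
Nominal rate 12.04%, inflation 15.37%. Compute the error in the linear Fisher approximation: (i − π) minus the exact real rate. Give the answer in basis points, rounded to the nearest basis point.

-44 basis points

Approximate: r ≈ 12.040% − 15.370% = -3.3300%
Exact: (1 + 0.1204)/(1 + 0.1537) − 1 = -2.8864%
Error = -3.3300% − (-2.8864%) = -0.4436% → -44 basis points.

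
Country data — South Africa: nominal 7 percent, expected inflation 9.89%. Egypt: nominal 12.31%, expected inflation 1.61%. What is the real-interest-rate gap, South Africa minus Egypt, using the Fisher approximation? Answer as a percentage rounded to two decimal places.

-13.59%

South Africa: 7% − 9.89% = -2.890%
Egypt: 12.31% − 1.61% = 10.700%
Differential = -13.590% → -13.59%.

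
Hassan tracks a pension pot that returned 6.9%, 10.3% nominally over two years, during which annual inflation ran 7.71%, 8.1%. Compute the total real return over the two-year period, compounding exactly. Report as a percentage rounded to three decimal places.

Nominal growth factor = 1.0690 × 1.1030 = 1.179107
Price-level growth factor = 1.0771 × 1.0810 = 1.164345
Real growth factor = 1.179107 / 1.164345 = 1.012678
Total real return = 1.012678 − 1 → 1.268%.

1.268%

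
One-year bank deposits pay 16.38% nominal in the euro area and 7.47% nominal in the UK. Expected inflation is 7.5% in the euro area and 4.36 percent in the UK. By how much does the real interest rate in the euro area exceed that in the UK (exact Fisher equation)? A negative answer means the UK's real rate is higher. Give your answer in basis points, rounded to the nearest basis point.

The euro area: (1 + 0.1638)/(1 + 0.0750) − 1 = 8.2605%
The UK: (1 + 0.0747)/(1 + 0.0436) − 1 = 2.9801%
Differential = 8.2605% − 2.9801% = 5.2804% → 528 basis points.

528 basis points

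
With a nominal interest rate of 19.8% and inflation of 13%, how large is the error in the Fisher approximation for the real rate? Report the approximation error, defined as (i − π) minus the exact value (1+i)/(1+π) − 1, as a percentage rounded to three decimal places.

Approximate: r ≈ 19.800% − 13.000% = 6.8000%
Exact: (1 + 0.1980)/(1 + 0.1300) − 1 = 6.0177%
Error = 6.8000% − 6.0177% = 0.7823% → 0.782%.

0.782%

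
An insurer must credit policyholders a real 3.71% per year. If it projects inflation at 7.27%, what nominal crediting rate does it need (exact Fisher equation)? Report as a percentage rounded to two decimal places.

(1 + i) = (1 + r)(1 + π) = 1.03710 × 1.07270 = 1.11249717
i = 1.11249717 − 1, so the required nominal rate is 11.25%.

11.25%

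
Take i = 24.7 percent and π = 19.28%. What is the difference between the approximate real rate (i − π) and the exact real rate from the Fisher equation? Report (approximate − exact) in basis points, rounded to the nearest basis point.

88 basis points

Approximate: r ≈ 24.700% − 19.280% = 5.4200%
Exact: (1 + 0.2470)/(1 + 0.1928) − 1 = 4.5439%
Error = 5.4200% − 4.5439% = 0.8761% → 88 basis points.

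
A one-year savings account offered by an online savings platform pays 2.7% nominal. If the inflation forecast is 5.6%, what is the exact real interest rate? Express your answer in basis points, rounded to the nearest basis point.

By the Fisher identity, 1 + r = (1 + i)/(1 + π).
1 + r = 1.02700 / 1.05600 = 0.972538
r = 0.972538 − 1 = -2.7462%, i.e. -275 basis points.

-275 basis points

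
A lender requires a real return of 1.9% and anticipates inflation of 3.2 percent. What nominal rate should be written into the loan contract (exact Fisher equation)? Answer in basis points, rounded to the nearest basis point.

516 basis points

(1 + i) = (1 + r)(1 + π) = 1.01900 × 1.03200 = 1.051608
i = 1.051608 − 1, so the required nominal rate is 516 basis points.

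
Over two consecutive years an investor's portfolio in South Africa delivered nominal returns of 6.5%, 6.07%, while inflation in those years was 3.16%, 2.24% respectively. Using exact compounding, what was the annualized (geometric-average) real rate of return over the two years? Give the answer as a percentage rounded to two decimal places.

3.49%

Nominal growth factor = 1.0650 × 1.0607 = 1.12964550
Price-level growth factor = 1.0316 × 1.0224 = 1.05470784
Real growth factor = 1.12964550 / 1.05470784 = 1.07105063
Annualized real rate = 1.07105063^(1/2) − 1 = 3.4916% → 3.49%.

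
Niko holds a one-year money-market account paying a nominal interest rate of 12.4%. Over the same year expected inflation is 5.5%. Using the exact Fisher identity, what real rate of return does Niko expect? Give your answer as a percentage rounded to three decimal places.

By the Fisher identity, 1 + r = (1 + i)/(1 + π).
1 + r = 1.12400 / 1.05500 = 1.065403
r = 1.065403 − 1 = 6.5403%, i.e. 6.540%.

6.540%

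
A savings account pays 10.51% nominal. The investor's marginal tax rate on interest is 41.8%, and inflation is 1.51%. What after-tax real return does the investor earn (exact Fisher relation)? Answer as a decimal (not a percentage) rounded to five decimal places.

0.04538

After-tax nominal return = 10.51% × (1 − 0.418) = 6.11682%.
1 + r = 1.0611682 / 1.01510 = 1.045383
After-tax real rate = 1.045383 − 1 → 0.04538.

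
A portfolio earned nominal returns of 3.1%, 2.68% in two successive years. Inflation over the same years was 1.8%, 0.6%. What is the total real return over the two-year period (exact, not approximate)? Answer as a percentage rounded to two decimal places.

Nominal growth factor = 1.0310 × 1.0268 = 1.058631
Price-level growth factor = 1.0180 × 1.0060 = 1.024108
Real growth factor = 1.058631 / 1.024108 = 1.033710
Total real return = 1.033710 − 1 → 3.37%.

3.37%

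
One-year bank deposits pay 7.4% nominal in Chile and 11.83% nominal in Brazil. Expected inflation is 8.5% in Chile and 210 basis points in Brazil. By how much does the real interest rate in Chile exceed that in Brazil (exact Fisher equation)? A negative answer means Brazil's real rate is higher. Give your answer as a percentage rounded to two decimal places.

-10.54%

Chile: (1 + 0.0740)/(1 + 0.0850) − 1 = -1.0138%
Brazil: (1 + 0.1183)/(1 + 0.0210) − 1 = 9.5299%
Differential = -1.0138% − 9.5299% = -10.5437% → -10.54%.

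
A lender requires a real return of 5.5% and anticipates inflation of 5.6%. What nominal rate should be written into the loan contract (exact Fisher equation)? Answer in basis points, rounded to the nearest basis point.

(1 + i) = (1 + r)(1 + π) = 1.05500 × 1.05600 = 1.11408
i = 1.11408 − 1, so the required nominal rate is 1141 basis points.

1141 basis points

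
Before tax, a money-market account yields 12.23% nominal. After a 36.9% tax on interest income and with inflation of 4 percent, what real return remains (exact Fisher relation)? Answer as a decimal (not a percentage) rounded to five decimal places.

0.03574

After-tax nominal return = 12.23% × (1 − 0.369) = 7.71713%.
1 + r = 1.0771713 / 1.04000 = 1.035742
After-tax real rate = 1.035742 − 1 → 0.03574.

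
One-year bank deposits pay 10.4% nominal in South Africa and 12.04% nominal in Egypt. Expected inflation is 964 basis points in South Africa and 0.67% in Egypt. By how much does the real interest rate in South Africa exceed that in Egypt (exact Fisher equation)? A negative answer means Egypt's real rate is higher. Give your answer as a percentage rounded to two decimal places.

South Africa: (1 + 0.1040)/(1 + 0.0964) − 1 = 0.6932%
Egypt: (1 + 0.1204)/(1 + 0.0067) − 1 = 11.2943%
Differential = 0.6932% − 11.2943% = -10.6012% → -10.60%.

-10.60%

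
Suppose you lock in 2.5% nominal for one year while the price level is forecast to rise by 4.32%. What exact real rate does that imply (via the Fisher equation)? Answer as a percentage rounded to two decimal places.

-1.74%

By the Fisher equation, 1 + r = (1 + i)/(1 + π).
1 + r = 1.02500 / 1.04320 = 0.982554
r = 0.982554 − 1 = -1.7446%, i.e. -1.74%.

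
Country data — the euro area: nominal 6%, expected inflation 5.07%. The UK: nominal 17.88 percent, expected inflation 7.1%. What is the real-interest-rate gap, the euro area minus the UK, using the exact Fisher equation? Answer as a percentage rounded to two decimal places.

The euro area: (1 + 0.0600)/(1 + 0.0507) − 1 = 0.8851%
The UK: (1 + 0.1788)/(1 + 0.0710) − 1 = 10.0654%
Differential = 0.8851% − 10.0654% = -9.1802% → -9.18%.

-9.18%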